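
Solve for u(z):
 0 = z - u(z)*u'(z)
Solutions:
 u(z) = -sqrt(C1 + z^2)
 u(z) = sqrt(C1 + z^2)


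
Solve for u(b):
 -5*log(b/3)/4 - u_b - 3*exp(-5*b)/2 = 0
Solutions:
 u(b) = C1 - 5*b*log(b)/4 + 5*b*(1 + log(3))/4 + 3*exp(-5*b)/10


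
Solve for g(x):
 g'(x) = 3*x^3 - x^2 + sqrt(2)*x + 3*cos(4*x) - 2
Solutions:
 g(x) = C1 + 3*x^4/4 - x^3/3 + sqrt(2)*x^2/2 - 2*x + 3*sin(4*x)/4


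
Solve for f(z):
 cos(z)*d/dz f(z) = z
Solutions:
 f(z) = C1 + Integral(z/cos(z), z)


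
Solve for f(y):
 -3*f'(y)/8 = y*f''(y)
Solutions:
 f(y) = C1 + C2*y^(5/8)


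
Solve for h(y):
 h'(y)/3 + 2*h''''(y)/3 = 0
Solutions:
 h(y) = C1 + C4*exp(-2^(2/3)*y/2) + (C2*sin(2^(2/3)*sqrt(3)*y/4) + C3*cos(2^(2/3)*sqrt(3)*y/4))*exp(2^(2/3)*y/4)


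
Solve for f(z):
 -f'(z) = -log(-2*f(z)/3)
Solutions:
 -Integral(1/(log(-_y) - log(3) + log(2)), (_y, f(z))) = C1 - z


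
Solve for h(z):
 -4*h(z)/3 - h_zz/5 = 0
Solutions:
 h(z) = C1*sin(2*sqrt(15)*z/3) + C2*cos(2*sqrt(15)*z/3)


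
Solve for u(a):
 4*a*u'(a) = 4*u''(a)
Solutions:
 u(a) = C1 + C2*erfi(sqrt(2)*a/2)


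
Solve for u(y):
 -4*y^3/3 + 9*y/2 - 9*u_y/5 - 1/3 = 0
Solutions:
 u(y) = C1 - 5*y^4/27 + 5*y^2/4 - 5*y/27


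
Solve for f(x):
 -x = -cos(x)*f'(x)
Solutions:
 f(x) = C1 + Integral(x/cos(x), x)


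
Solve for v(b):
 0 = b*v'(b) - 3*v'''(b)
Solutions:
 v(b) = C1 + Integral(C2*airyai(3^(2/3)*b/3) + C3*airybi(3^(2/3)*b/3), b)


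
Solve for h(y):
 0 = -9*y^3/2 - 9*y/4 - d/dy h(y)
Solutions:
 h(y) = C1 - 9*y^4/8 - 9*y^2/8


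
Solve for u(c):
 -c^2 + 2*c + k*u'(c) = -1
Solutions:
 u(c) = C1 + c^3/(3*k) - c^2/k - c/k


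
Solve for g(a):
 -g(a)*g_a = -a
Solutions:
 g(a) = -sqrt(C1 + a^2)
 g(a) = sqrt(C1 + a^2)


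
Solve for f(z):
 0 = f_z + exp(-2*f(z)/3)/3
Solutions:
 f(z) = 3*log(-sqrt(C1 - z)) - 3*log(3) + 3*log(2)/2
 f(z) = 3*log(C1 - z)/2 - 3*log(3) + 3*log(2)/2


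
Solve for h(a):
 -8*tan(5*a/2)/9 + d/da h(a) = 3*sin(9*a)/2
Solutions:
 h(a) = C1 - 16*log(cos(5*a/2))/45 - cos(9*a)/6


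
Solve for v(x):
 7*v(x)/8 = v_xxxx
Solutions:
 v(x) = C1*exp(-14^(1/4)*x/2) + C2*exp(14^(1/4)*x/2) + C3*sin(14^(1/4)*x/2) + C4*cos(14^(1/4)*x/2)


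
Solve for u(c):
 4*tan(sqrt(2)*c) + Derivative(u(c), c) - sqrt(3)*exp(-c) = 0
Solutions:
 u(c) = C1 - sqrt(2)*log(tan(sqrt(2)*c)^2 + 1) - sqrt(3)*exp(-c)


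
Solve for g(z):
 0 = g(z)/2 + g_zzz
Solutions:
 g(z) = C3*exp(-2^(2/3)*z/2) + (C1*sin(2^(2/3)*sqrt(3)*z/4) + C2*cos(2^(2/3)*sqrt(3)*z/4))*exp(2^(2/3)*z/4)


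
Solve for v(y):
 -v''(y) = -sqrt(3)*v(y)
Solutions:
 v(y) = C1*exp(-3^(1/4)*y) + C2*exp(3^(1/4)*y)


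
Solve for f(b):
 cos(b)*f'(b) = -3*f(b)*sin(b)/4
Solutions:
 f(b) = C1*cos(b)^(3/4)


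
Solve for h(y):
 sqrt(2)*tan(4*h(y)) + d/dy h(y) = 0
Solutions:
 h(y) = -asin(C1*exp(-4*sqrt(2)*y))/4 + pi/4
 h(y) = asin(C1*exp(-4*sqrt(2)*y))/4


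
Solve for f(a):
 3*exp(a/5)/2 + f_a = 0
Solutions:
 f(a) = C1 - 15*exp(a/5)/2


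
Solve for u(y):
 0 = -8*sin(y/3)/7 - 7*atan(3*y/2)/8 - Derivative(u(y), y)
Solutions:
 u(y) = C1 - 7*y*atan(3*y/2)/8 + 7*log(9*y^2 + 4)/24 + 24*cos(y/3)/7


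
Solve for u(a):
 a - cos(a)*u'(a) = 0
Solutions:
 u(a) = C1 + Integral(a/cos(a), a)


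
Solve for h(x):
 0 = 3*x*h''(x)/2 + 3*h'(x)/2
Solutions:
 h(x) = C1 + C2*log(x)


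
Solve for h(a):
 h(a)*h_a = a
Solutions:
 h(a) = -sqrt(C1 + a^2)
 h(a) = sqrt(C1 + a^2)


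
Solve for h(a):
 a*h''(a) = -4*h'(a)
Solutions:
 h(a) = C1 + C2/a^3


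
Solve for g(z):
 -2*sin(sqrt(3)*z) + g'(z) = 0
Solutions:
 g(z) = C1 - 2*sqrt(3)*cos(sqrt(3)*z)/3


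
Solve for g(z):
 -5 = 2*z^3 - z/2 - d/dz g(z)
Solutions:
 g(z) = C1 + z^4/2 - z^2/4 + 5*z


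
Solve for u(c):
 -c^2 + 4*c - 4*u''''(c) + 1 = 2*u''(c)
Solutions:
 u(c) = C1 + C2*c + C3*sin(sqrt(2)*c/2) + C4*cos(sqrt(2)*c/2) - c^4/24 + c^3/3 + 5*c^2/4


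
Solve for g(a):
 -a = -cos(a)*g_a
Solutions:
 g(a) = C1 + Integral(a/cos(a), a)


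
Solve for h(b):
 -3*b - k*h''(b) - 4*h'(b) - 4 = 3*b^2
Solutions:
 h(b) = C1 + C2*exp(-4*b/k) - b^3/4 + 3*b^2*k/16 - 3*b^2/8 - 3*b*k^2/32 + 3*b*k/16 - b


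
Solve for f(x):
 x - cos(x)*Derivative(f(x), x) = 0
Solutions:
 f(x) = C1 + Integral(x/cos(x), x)


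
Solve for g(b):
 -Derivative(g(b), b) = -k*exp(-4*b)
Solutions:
 g(b) = C1 - k*exp(-4*b)/4


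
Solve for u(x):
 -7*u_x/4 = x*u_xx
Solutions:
 u(x) = C1 + C2/x^(3/4)


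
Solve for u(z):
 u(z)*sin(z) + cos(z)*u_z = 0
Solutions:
 u(z) = C1*cos(z)


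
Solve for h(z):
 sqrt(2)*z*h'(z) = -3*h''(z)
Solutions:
 h(z) = C1 + C2*erf(2^(3/4)*sqrt(3)*z/6)


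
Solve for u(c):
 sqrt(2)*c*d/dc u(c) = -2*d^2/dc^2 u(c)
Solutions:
 u(c) = C1 + C2*erf(2^(1/4)*c/2)


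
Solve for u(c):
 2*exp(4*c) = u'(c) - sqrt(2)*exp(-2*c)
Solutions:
 u(c) = C1 + exp(4*c)/2 - sqrt(2)*exp(-2*c)/2


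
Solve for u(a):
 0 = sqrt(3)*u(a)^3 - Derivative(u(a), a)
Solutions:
 u(a) = -sqrt(2)*sqrt(-1/(C1 + sqrt(3)*a))/2
 u(a) = sqrt(2)*sqrt(-1/(C1 + sqrt(3)*a))/2


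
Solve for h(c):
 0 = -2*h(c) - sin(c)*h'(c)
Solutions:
 h(c) = C1*(cos(c) + 1)/(cos(c) - 1)


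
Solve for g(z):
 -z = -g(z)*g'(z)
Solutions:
 g(z) = -sqrt(C1 + z^2)
 g(z) = sqrt(C1 + z^2)


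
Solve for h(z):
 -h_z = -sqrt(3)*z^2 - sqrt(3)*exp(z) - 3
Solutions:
 h(z) = C1 + sqrt(3)*z^3/3 + 3*z + sqrt(3)*exp(z)


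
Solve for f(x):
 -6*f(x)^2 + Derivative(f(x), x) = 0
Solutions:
 f(x) = -1/(C1 + 6*x)


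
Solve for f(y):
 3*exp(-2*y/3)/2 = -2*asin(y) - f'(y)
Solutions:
 f(y) = C1 - 2*y*asin(y) - 2*sqrt(1 - y^2) + 9*exp(-2*y/3)/4


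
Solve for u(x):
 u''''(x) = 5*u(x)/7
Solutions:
 u(x) = C1*exp(-5^(1/4)*7^(3/4)*x/7) + C2*exp(5^(1/4)*7^(3/4)*x/7) + C3*sin(5^(1/4)*7^(3/4)*x/7) + C4*cos(5^(1/4)*7^(3/4)*x/7)


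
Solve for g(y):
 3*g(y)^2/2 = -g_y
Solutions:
 g(y) = 2/(C1 + 3*y)


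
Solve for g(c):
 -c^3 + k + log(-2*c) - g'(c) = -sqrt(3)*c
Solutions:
 g(c) = C1 - c^4/4 + sqrt(3)*c^2/2 + c*(k - 1 + log(2)) + c*log(-c)


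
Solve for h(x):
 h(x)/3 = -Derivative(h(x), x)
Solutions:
 h(x) = C1*exp(-x/3)


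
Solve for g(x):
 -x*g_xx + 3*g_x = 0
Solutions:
 g(x) = C1 + C2*x^4


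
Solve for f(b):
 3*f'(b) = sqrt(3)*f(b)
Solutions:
 f(b) = C1*exp(sqrt(3)*b/3)


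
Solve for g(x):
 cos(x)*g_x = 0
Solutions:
 g(x) = C1


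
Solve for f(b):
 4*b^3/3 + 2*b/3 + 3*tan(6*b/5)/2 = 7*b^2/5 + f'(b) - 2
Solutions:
 f(b) = C1 + b^4/3 - 7*b^3/15 + b^2/3 + 2*b - 5*log(cos(6*b/5))/4


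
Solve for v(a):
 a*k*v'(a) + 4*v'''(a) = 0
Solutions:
 v(a) = C1 + Integral(C2*airyai(2^(1/3)*a*(-k)^(1/3)/2) + C3*airybi(2^(1/3)*a*(-k)^(1/3)/2), a)


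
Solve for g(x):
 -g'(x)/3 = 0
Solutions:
 g(x) = C1


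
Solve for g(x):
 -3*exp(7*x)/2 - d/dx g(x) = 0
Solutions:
 g(x) = C1 - 3*exp(7*x)/14


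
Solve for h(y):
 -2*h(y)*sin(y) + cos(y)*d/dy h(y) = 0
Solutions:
 h(y) = C1/cos(y)^2


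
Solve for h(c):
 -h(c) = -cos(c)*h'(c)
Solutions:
 h(c) = C1*sqrt(sin(c) + 1)/sqrt(sin(c) - 1)


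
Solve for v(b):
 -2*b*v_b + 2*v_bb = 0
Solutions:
 v(b) = C1 + C2*erfi(sqrt(2)*b/2)


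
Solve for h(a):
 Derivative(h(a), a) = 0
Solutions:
 h(a) = C1


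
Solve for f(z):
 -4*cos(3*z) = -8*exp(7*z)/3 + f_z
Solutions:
 f(z) = C1 + 8*exp(7*z)/21 - 4*sin(3*z)/3


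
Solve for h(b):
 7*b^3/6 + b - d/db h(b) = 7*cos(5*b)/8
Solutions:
 h(b) = C1 + 7*b^4/24 + b^2/2 - 7*sin(5*b)/40


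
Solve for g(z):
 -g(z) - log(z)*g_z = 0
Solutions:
 g(z) = C1*exp(-li(z))


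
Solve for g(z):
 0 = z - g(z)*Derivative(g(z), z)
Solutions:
 g(z) = -sqrt(C1 + z^2)
 g(z) = sqrt(C1 + z^2)


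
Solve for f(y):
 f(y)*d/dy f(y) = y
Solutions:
 f(y) = -sqrt(C1 + y^2)
 f(y) = sqrt(C1 + y^2)


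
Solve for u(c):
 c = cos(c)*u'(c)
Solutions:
 u(c) = C1 + Integral(c/cos(c), c)


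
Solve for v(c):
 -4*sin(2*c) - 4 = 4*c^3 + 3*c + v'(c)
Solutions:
 v(c) = C1 - c^4 - 3*c^2/2 - 4*c + 2*cos(2*c)


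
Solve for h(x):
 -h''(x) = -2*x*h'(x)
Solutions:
 h(x) = C1 + C2*erfi(x)


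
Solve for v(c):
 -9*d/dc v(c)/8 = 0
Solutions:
 v(c) = C1


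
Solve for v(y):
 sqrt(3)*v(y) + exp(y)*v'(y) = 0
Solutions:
 v(y) = C1*exp(sqrt(3)*exp(-y))


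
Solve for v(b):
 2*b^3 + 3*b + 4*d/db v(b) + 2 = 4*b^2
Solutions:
 v(b) = C1 - b^4/8 + b^3/3 - 3*b^2/8 - b/2


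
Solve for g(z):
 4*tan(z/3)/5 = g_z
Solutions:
 g(z) = C1 - 12*log(cos(z/3))/5


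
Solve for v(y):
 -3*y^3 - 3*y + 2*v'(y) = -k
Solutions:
 v(y) = C1 - k*y/2 + 3*y^4/8 + 3*y^2/4


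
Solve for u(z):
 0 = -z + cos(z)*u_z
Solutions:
 u(z) = C1 + Integral(z/cos(z), z)


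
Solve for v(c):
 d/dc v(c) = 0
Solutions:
 v(c) = C1


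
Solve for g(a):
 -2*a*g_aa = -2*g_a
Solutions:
 g(a) = C1 + C2*a^2


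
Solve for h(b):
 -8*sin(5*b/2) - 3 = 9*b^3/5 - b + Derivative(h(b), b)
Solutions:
 h(b) = C1 - 9*b^4/20 + b^2/2 - 3*b + 16*cos(5*b/2)/5


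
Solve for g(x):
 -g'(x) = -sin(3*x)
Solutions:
 g(x) = C1 - cos(3*x)/3


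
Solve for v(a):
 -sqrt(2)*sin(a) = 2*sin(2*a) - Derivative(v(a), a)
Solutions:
 v(a) = C1 + 2*sin(a)^2 - sqrt(2)*cos(a)


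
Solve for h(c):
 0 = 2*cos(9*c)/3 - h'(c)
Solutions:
 h(c) = C1 + 2*sin(9*c)/27


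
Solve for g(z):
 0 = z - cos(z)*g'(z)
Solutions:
 g(z) = C1 + Integral(z/cos(z), z)


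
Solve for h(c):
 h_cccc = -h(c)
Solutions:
 h(c) = (C1*sin(sqrt(2)*c/2) + C2*cos(sqrt(2)*c/2))*exp(-sqrt(2)*c/2) + (C3*sin(sqrt(2)*c/2) + C4*cos(sqrt(2)*c/2))*exp(sqrt(2)*c/2)


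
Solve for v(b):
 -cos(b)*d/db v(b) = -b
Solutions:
 v(b) = C1 + Integral(b/cos(b), b)


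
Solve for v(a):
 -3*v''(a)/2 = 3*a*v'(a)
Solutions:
 v(a) = C1 + C2*erf(a)


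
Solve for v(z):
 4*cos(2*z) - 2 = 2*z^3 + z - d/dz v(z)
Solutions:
 v(z) = C1 + z^4/2 + z^2/2 + 2*z - 2*sin(2*z)


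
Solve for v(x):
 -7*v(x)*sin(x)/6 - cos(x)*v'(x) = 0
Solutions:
 v(x) = C1*cos(x)^(7/6)


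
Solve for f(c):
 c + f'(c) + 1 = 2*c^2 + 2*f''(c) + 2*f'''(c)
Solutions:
 f(c) = C1 + C2*exp(c*(-1 + sqrt(3))/2) + C3*exp(-c*(1 + sqrt(3))/2) + 2*c^3/3 + 7*c^2/2 + 21*c


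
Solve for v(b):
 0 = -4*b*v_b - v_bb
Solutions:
 v(b) = C1 + C2*erf(sqrt(2)*b)


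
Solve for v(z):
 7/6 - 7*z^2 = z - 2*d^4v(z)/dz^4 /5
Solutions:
 v(z) = C1 + C2*z + C3*z^2 + C4*z^3 + 7*z^6/144 + z^5/48 - 35*z^4/288


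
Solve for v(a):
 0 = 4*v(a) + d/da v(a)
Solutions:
 v(a) = C1*exp(-4*a)


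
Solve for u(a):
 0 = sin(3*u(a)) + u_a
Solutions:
 u(a) = -acos((-C1 - exp(6*a))/(C1 - exp(6*a)))/3 + 2*pi/3
 u(a) = acos((-C1 - exp(6*a))/(C1 - exp(6*a)))/3


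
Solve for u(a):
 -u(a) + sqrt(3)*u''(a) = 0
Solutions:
 u(a) = C1*exp(-3^(3/4)*a/3) + C2*exp(3^(3/4)*a/3)


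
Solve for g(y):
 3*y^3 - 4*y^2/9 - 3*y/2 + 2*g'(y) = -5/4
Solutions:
 g(y) = C1 - 3*y^4/8 + 2*y^3/27 + 3*y^2/8 - 5*y/8


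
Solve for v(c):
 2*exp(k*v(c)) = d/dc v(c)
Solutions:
 v(c) = Piecewise((log(-1/(C1*k + 2*c*k))/k, Ne(k, 0)), (nan, True))
 v(c) = Piecewise((C1 + 2*c, Eq(k, 0)), (nan, True))


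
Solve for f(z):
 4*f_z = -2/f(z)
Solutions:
 f(z) = -sqrt(C1 - z)
 f(z) = sqrt(C1 - z)


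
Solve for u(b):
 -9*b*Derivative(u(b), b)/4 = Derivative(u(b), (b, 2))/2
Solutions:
 u(b) = C1 + C2*erf(3*b/2)


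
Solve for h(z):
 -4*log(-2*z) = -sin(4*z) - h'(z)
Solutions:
 h(z) = C1 + 4*z*log(-z) - 4*z + 4*z*log(2) + cos(4*z)/4


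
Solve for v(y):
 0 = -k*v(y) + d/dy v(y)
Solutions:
 v(y) = C1*exp(k*y)


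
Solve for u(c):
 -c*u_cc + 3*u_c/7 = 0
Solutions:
 u(c) = C1 + C2*c^(10/7)


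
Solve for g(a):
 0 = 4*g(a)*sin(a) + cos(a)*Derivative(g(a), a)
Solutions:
 g(a) = C1*cos(a)^4


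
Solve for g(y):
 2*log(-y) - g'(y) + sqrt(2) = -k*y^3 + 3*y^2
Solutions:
 g(y) = C1 + k*y^4/4 - y^3 + 2*y*log(-y) + y*(-2 + sqrt(2))


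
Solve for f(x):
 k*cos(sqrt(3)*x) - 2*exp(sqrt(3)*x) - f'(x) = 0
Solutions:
 f(x) = C1 + sqrt(3)*k*sin(sqrt(3)*x)/3 - 2*sqrt(3)*exp(sqrt(3)*x)/3


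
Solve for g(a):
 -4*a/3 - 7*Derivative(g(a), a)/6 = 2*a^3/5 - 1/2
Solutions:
 g(a) = C1 - 3*a^4/35 - 4*a^2/7 + 3*a/7


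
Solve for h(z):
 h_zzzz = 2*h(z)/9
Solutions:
 h(z) = C1*exp(-2^(1/4)*sqrt(3)*z/3) + C2*exp(2^(1/4)*sqrt(3)*z/3) + C3*sin(2^(1/4)*sqrt(3)*z/3) + C4*cos(2^(1/4)*sqrt(3)*z/3)


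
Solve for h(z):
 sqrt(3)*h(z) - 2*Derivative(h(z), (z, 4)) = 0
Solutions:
 h(z) = C1*exp(-2^(3/4)*3^(1/8)*z/2) + C2*exp(2^(3/4)*3^(1/8)*z/2) + C3*sin(2^(3/4)*3^(1/8)*z/2) + C4*cos(2^(3/4)*3^(1/8)*z/2)


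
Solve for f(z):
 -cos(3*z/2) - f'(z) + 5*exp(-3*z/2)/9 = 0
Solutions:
 f(z) = C1 - 2*sin(3*z/2)/3 - 10*exp(-3*z/2)/27


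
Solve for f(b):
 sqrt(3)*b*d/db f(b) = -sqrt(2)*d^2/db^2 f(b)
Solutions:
 f(b) = C1 + C2*erf(6^(1/4)*b/2)


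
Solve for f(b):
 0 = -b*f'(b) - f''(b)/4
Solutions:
 f(b) = C1 + C2*erf(sqrt(2)*b)


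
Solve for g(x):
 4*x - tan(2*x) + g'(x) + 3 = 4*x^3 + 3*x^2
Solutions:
 g(x) = C1 + x^4 + x^3 - 2*x^2 - 3*x - log(cos(2*x))/2


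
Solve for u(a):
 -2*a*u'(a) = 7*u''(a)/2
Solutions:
 u(a) = C1 + C2*erf(sqrt(14)*a/7)


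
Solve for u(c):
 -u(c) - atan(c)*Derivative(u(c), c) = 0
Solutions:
 u(c) = C1*exp(-Integral(1/atan(c), c))


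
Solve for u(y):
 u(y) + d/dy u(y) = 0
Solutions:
 u(y) = C1*exp(-y)


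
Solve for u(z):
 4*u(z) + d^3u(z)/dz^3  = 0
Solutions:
 u(z) = C3*exp(-2^(2/3)*z) + (C1*sin(2^(2/3)*sqrt(3)*z/2) + C2*cos(2^(2/3)*sqrt(3)*z/2))*exp(2^(2/3)*z/2)


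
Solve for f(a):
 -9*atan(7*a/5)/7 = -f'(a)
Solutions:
 f(a) = C1 + 9*a*atan(7*a/5)/7 - 45*log(49*a^2 + 25)/98


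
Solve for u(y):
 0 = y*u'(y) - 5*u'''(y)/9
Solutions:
 u(y) = C1 + Integral(C2*airyai(15^(2/3)*y/5) + C3*airybi(15^(2/3)*y/5), y)


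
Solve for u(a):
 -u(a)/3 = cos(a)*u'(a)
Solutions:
 u(a) = C1*(sin(a) - 1)^(1/6)/(sin(a) + 1)^(1/6)


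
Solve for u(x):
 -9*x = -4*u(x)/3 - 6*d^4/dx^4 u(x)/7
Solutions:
 u(x) = 27*x/4 + (C1*sin(2^(3/4)*sqrt(3)*7^(1/4)*x/6) + C2*cos(2^(3/4)*sqrt(3)*7^(1/4)*x/6))*exp(-2^(3/4)*sqrt(3)*7^(1/4)*x/6) + (C3*sin(2^(3/4)*sqrt(3)*7^(1/4)*x/6) + C4*cos(2^(3/4)*sqrt(3)*7^(1/4)*x/6))*exp(2^(3/4)*sqrt(3)*7^(1/4)*x/6)


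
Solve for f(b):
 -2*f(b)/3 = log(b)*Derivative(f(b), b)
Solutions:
 f(b) = C1*exp(-2*li(b)/3)


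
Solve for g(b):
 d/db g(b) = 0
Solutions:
 g(b) = C1


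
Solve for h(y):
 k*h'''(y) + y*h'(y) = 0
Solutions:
 h(y) = C1 + Integral(C2*airyai(y*(-1/k)^(1/3)) + C3*airybi(y*(-1/k)^(1/3)), y)


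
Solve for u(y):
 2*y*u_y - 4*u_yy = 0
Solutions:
 u(y) = C1 + C2*erfi(y/2)


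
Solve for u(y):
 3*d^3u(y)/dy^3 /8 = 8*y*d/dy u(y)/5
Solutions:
 u(y) = C1 + Integral(C2*airyai(4*15^(2/3)*y/15) + C3*airybi(4*15^(2/3)*y/15), y)


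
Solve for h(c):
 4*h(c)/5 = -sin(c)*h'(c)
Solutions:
 h(c) = C1*(cos(c) + 1)^(2/5)/(cos(c) - 1)^(2/5)


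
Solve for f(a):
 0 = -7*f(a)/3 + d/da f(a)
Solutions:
 f(a) = C1*exp(7*a/3)


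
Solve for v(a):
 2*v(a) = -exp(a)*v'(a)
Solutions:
 v(a) = C1*exp(2*exp(-a))


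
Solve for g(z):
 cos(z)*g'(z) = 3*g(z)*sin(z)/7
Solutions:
 g(z) = C1/cos(z)^(3/7)


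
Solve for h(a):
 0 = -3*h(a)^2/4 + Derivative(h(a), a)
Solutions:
 h(a) = -4/(C1 + 3*a)


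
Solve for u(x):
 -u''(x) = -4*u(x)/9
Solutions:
 u(x) = C1*exp(-2*x/3) + C2*exp(2*x/3)


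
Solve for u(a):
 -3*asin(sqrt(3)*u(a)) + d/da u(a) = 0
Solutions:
 Integral(1/asin(sqrt(3)*_y), (_y, u(a))) = C1 + 3*a


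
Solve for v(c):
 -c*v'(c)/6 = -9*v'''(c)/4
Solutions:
 v(c) = C1 + Integral(C2*airyai(2^(1/3)*c/3) + C3*airybi(2^(1/3)*c/3), c)


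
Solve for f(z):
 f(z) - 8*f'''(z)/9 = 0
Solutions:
 f(z) = C3*exp(3^(2/3)*z/2) + (C1*sin(3*3^(1/6)*z/4) + C2*cos(3*3^(1/6)*z/4))*exp(-3^(2/3)*z/4)


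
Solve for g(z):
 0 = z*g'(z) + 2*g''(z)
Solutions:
 g(z) = C1 + C2*erf(z/2)


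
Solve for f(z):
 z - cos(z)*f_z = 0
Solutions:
 f(z) = C1 + Integral(z/cos(z), z)


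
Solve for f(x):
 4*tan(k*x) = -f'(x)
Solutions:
 f(x) = C1 - 4*Piecewise((-log(cos(k*x))/k, Ne(k, 0)), (0, True))


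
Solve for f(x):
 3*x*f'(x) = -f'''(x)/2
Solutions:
 f(x) = C1 + Integral(C2*airyai(-6^(1/3)*x) + C3*airybi(-6^(1/3)*x), x)


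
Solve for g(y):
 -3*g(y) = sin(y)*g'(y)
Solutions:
 g(y) = C1*(cos(y) + 1)^(3/2)/(cos(y) - 1)^(3/2)


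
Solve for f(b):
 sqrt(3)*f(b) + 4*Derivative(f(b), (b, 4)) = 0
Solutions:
 f(b) = (C1*sin(3^(1/8)*b/2) + C2*cos(3^(1/8)*b/2))*exp(-3^(1/8)*b/2) + (C3*sin(3^(1/8)*b/2) + C4*cos(3^(1/8)*b/2))*exp(3^(1/8)*b/2)


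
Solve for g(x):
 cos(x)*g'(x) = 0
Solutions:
 g(x) = C1


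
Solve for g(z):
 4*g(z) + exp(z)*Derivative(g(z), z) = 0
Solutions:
 g(z) = C1*exp(4*exp(-z))


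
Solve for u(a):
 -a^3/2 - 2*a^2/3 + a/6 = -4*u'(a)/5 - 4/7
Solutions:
 u(a) = C1 + 5*a^4/32 + 5*a^3/18 - 5*a^2/48 - 5*a/7


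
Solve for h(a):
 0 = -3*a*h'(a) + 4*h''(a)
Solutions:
 h(a) = C1 + C2*erfi(sqrt(6)*a/4)


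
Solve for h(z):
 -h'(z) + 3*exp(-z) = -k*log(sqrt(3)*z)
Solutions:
 h(z) = C1 + k*z*log(z) + k*z*(-1 + log(3)/2) - 3*exp(-z)


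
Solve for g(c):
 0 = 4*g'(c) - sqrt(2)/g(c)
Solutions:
 g(c) = -sqrt(C1 + 2*sqrt(2)*c)/2
 g(c) = sqrt(C1 + 2*sqrt(2)*c)/2


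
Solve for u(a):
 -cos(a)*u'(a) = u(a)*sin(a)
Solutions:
 u(a) = C1*cos(a)


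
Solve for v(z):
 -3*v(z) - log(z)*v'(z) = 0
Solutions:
 v(z) = C1*exp(-3*li(z))


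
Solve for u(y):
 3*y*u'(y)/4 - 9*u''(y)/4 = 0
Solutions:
 u(y) = C1 + C2*erfi(sqrt(6)*y/6)


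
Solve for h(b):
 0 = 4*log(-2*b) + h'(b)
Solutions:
 h(b) = C1 - 4*b*log(-b) + 4*b*(1 - log(2))


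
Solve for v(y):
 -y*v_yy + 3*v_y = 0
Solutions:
 v(y) = C1 + C2*y^4


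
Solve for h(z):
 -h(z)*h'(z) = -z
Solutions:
 h(z) = -sqrt(C1 + z^2)
 h(z) = sqrt(C1 + z^2)


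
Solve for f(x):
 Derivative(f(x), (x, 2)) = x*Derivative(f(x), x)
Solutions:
 f(x) = C1 + C2*erfi(sqrt(2)*x/2)


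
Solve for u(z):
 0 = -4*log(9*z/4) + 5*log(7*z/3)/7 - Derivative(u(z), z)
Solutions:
 u(z) = C1 - 23*z*log(z)/7 - 61*z*log(3)/7 + 5*z*log(7)/7 + 23*z/7 + 8*z*log(2)


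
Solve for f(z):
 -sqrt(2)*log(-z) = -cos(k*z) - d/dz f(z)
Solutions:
 f(z) = C1 + sqrt(2)*z*(log(-z) - 1) - Piecewise((sin(k*z)/k, Ne(k, 0)), (z, True))


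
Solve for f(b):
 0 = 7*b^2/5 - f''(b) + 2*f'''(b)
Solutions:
 f(b) = C1 + C2*b + C3*exp(b/2) + 7*b^4/60 + 14*b^3/15 + 28*b^2/5


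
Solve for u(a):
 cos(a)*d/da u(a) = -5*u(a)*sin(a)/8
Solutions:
 u(a) = C1*cos(a)^(5/8)


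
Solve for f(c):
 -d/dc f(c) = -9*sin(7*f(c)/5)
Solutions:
 -9*c + 5*log(cos(7*f(c)/5) - 1)/14 - 5*log(cos(7*f(c)/5) + 1)/14 = C1


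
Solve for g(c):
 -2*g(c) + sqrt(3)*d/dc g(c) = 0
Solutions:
 g(c) = C1*exp(2*sqrt(3)*c/3)


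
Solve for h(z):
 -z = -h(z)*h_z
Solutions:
 h(z) = -sqrt(C1 + z^2)
 h(z) = sqrt(C1 + z^2)


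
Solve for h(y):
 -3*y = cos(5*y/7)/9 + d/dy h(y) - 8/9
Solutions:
 h(y) = C1 - 3*y^2/2 + 8*y/9 - 7*sin(5*y/7)/45


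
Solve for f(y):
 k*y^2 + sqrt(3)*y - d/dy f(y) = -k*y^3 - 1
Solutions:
 f(y) = C1 + k*y^4/4 + k*y^3/3 + sqrt(3)*y^2/2 + y


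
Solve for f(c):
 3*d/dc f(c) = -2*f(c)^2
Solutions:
 f(c) = 3/(C1 + 2*c)


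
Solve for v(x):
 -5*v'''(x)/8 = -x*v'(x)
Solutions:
 v(x) = C1 + Integral(C2*airyai(2*5^(2/3)*x/5) + C3*airybi(2*5^(2/3)*x/5), x)


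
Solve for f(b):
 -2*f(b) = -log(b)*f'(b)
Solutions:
 f(b) = C1*exp(2*li(b))


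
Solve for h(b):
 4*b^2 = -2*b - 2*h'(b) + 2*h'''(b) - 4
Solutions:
 h(b) = C1 + C2*exp(-b) + C3*exp(b) - 2*b^3/3 - b^2/2 - 6*b


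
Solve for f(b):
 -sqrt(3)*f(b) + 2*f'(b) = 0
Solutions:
 f(b) = C1*exp(sqrt(3)*b/2)


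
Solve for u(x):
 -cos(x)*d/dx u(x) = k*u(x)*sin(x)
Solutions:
 u(x) = C1*exp(k*log(cos(x)))


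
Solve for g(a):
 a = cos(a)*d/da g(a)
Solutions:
 g(a) = C1 + Integral(a/cos(a), a)


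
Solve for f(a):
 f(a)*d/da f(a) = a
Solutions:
 f(a) = -sqrt(C1 + a^2)
 f(a) = sqrt(C1 + a^2)


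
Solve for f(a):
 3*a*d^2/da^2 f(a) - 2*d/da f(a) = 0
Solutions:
 f(a) = C1 + C2*a^(5/3)


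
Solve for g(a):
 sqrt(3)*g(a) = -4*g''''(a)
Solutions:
 g(a) = (C1*sin(3^(1/8)*a/2) + C2*cos(3^(1/8)*a/2))*exp(-3^(1/8)*a/2) + (C3*sin(3^(1/8)*a/2) + C4*cos(3^(1/8)*a/2))*exp(3^(1/8)*a/2)


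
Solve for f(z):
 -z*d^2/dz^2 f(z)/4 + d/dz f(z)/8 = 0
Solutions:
 f(z) = C1 + C2*z^(3/2)


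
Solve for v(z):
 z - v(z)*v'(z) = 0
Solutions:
 v(z) = -sqrt(C1 + z^2)
 v(z) = sqrt(C1 + z^2)


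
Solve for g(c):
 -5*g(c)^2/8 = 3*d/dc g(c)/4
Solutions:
 g(c) = 6/(C1 + 5*c)


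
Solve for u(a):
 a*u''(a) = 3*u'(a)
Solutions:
 u(a) = C1 + C2*a^4


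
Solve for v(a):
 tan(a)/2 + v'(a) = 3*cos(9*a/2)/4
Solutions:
 v(a) = C1 + log(cos(a))/2 + sin(9*a/2)/6


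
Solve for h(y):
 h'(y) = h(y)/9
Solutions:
 h(y) = C1*exp(y/9)


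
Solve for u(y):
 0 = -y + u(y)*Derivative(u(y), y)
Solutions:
 u(y) = -sqrt(C1 + y^2)
 u(y) = sqrt(C1 + y^2)


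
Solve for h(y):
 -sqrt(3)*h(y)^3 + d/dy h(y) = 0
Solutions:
 h(y) = -sqrt(2)*sqrt(-1/(C1 + sqrt(3)*y))/2
 h(y) = sqrt(2)*sqrt(-1/(C1 + sqrt(3)*y))/2


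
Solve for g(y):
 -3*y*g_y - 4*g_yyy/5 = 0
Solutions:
 g(y) = C1 + Integral(C2*airyai(-30^(1/3)*y/2) + C3*airybi(-30^(1/3)*y/2), y)


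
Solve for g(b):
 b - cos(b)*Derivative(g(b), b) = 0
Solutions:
 g(b) = C1 + Integral(b/cos(b), b)


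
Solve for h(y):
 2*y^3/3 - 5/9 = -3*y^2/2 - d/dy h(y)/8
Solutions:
 h(y) = C1 - 4*y^4/3 - 4*y^3 + 40*y/9


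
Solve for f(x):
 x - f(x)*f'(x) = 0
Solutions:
 f(x) = -sqrt(C1 + x^2)
 f(x) = sqrt(C1 + x^2)


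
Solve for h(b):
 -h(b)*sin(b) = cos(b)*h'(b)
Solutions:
 h(b) = C1*cos(b)


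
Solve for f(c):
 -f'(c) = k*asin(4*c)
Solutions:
 f(c) = C1 - k*(c*asin(4*c) + sqrt(1 - 16*c^2)/4)


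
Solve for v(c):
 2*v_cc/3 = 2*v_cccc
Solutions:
 v(c) = C1 + C2*c + C3*exp(-sqrt(3)*c/3) + C4*exp(sqrt(3)*c/3)


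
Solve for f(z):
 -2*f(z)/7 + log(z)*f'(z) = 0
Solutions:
 f(z) = C1*exp(2*li(z)/7)


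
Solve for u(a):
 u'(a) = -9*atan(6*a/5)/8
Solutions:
 u(a) = C1 - 9*a*atan(6*a/5)/8 + 15*log(36*a^2 + 25)/32


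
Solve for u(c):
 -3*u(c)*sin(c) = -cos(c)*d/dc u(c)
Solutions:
 u(c) = C1/cos(c)^3


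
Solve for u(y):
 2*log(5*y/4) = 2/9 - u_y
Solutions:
 u(y) = C1 - 2*y*log(y) + y*log(16/25) + 20*y/9


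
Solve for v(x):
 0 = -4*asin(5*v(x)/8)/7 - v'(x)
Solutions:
 Integral(1/asin(5*_y/8), (_y, v(x))) = C1 - 4*x/7


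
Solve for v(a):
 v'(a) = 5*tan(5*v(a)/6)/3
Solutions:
 v(a) = -6*asin(C1*exp(25*a/18))/5 + 6*pi/5
 v(a) = 6*asin(C1*exp(25*a/18))/5


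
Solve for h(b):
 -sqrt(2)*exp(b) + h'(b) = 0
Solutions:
 h(b) = C1 + sqrt(2)*exp(b)


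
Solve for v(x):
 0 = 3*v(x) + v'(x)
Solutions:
 v(x) = C1*exp(-3*x)


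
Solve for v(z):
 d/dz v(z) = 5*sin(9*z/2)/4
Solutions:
 v(z) = C1 - 5*cos(9*z/2)/18


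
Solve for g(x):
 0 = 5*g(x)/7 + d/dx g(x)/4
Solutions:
 g(x) = C1*exp(-20*x/7)


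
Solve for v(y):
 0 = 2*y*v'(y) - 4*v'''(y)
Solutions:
 v(y) = C1 + Integral(C2*airyai(2^(2/3)*y/2) + C3*airybi(2^(2/3)*y/2), y)


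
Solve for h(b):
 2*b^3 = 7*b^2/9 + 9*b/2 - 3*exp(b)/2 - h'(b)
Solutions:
 h(b) = C1 - b^4/2 + 7*b^3/27 + 9*b^2/4 - 3*exp(b)/2


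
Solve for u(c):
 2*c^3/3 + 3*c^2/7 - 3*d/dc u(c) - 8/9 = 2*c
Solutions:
 u(c) = C1 + c^4/18 + c^3/21 - c^2/3 - 8*c/27


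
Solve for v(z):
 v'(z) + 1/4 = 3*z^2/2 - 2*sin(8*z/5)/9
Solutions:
 v(z) = C1 + z^3/2 - z/4 + 5*cos(8*z/5)/36


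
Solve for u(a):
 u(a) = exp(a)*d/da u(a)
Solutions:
 u(a) = C1*exp(-exp(-a))


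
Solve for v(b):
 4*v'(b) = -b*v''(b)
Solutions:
 v(b) = C1 + C2/b^3


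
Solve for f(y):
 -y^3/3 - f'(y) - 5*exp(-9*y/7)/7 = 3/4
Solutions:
 f(y) = C1 - y^4/12 - 3*y/4 + 5*exp(-9*y/7)/9


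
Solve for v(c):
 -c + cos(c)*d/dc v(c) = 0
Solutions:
 v(c) = C1 + Integral(c/cos(c), c)


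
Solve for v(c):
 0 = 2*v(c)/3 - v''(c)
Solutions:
 v(c) = C1*exp(-sqrt(6)*c/3) + C2*exp(sqrt(6)*c/3)


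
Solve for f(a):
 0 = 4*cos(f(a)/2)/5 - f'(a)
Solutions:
 -4*a/5 - log(sin(f(a)/2) - 1) + log(sin(f(a)/2) + 1) = C1


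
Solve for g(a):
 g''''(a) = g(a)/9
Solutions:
 g(a) = C1*exp(-sqrt(3)*a/3) + C2*exp(sqrt(3)*a/3) + C3*sin(sqrt(3)*a/3) + C4*cos(sqrt(3)*a/3)


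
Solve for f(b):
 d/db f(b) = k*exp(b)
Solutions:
 f(b) = C1 + k*exp(b)


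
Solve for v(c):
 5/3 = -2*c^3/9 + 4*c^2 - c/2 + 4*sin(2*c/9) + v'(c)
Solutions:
 v(c) = C1 + c^4/18 - 4*c^3/3 + c^2/4 + 5*c/3 + 18*cos(2*c/9)


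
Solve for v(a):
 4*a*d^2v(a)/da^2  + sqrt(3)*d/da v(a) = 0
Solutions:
 v(a) = C1 + C2*a^(1 - sqrt(3)/4)


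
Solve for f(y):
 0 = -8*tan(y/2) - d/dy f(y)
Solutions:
 f(y) = C1 + 16*log(cos(y/2))


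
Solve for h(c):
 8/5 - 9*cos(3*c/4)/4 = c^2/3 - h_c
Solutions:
 h(c) = C1 + c^3/9 - 8*c/5 + 3*sin(3*c/4)


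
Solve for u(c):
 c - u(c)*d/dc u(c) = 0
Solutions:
 u(c) = -sqrt(C1 + c^2)
 u(c) = sqrt(C1 + c^2)


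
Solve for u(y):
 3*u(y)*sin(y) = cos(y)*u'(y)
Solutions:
 u(y) = C1/cos(y)^3


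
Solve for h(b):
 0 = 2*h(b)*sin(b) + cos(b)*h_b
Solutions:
 h(b) = C1*cos(b)^2


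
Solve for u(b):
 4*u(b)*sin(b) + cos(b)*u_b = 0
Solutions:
 u(b) = C1*cos(b)^4


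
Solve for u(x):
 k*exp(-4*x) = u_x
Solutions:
 u(x) = C1 - k*exp(-4*x)/4


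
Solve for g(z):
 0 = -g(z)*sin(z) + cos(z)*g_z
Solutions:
 g(z) = C1/cos(z)


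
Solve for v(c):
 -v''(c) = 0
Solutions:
 v(c) = C1 + C2*c


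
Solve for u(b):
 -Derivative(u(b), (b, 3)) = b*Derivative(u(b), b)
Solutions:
 u(b) = C1 + Integral(C2*airyai(-b) + C3*airybi(-b), b)


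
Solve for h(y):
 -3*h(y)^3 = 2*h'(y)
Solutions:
 h(y) = -sqrt(-1/(C1 - 3*y))
 h(y) = sqrt(-1/(C1 - 3*y))


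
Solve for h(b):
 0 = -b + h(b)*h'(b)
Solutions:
 h(b) = -sqrt(C1 + b^2)
 h(b) = sqrt(C1 + b^2)


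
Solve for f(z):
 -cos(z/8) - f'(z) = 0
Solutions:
 f(z) = C1 - 8*sin(z/8)


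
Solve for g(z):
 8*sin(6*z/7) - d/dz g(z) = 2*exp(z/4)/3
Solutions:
 g(z) = C1 - 8*exp(z/4)/3 - 28*cos(6*z/7)/3


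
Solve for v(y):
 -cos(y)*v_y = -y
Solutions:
 v(y) = C1 + Integral(y/cos(y), y)


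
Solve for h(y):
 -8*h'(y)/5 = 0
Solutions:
 h(y) = C1


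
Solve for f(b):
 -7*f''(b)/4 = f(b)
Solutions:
 f(b) = C1*sin(2*sqrt(7)*b/7) + C2*cos(2*sqrt(7)*b/7)


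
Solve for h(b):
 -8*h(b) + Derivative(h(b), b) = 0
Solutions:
 h(b) = C1*exp(8*b)


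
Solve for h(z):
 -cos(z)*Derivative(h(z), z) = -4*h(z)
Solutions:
 h(z) = C1*(sin(z)^2 + 2*sin(z) + 1)/(sin(z)^2 - 2*sin(z) + 1)


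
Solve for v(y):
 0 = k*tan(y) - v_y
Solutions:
 v(y) = C1 - k*log(cos(y))


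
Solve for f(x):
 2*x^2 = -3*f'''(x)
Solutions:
 f(x) = C1 + C2*x + C3*x^2 - x^5/90


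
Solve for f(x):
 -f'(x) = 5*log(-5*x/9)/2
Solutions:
 f(x) = C1 - 5*x*log(-x)/2 + x*(-5*log(5)/2 + 5/2 + 5*log(3))


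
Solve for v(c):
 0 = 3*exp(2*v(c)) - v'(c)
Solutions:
 v(c) = log(-sqrt(-1/(C1 + 3*c))) - log(2)/2
 v(c) = log(-1/(C1 + 3*c))/2 - log(2)/2


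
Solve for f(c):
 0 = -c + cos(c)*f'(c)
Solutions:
 f(c) = C1 + Integral(c/cos(c), c)


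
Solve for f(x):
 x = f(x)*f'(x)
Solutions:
 f(x) = -sqrt(C1 + x^2)
 f(x) = sqrt(C1 + x^2)


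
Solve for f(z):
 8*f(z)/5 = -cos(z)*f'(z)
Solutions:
 f(z) = C1*(sin(z) - 1)^(4/5)/(sin(z) + 1)^(4/5)


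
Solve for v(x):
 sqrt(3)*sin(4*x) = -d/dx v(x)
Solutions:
 v(x) = C1 + sqrt(3)*cos(4*x)/4


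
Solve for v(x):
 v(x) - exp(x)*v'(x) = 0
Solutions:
 v(x) = C1*exp(-exp(-x))


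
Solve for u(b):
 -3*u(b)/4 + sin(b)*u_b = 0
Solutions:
 u(b) = C1*(cos(b) - 1)^(3/8)/(cos(b) + 1)^(3/8)


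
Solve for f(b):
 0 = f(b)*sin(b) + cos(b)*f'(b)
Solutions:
 f(b) = C1*cos(b)


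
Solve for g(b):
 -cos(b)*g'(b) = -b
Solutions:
 g(b) = C1 + Integral(b/cos(b), b)


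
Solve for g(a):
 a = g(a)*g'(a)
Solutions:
 g(a) = -sqrt(C1 + a^2)
 g(a) = sqrt(C1 + a^2)


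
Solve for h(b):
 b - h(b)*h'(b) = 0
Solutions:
 h(b) = -sqrt(C1 + b^2)
 h(b) = sqrt(C1 + b^2)


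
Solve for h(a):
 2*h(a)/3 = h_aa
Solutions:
 h(a) = C1*exp(-sqrt(6)*a/3) + C2*exp(sqrt(6)*a/3)


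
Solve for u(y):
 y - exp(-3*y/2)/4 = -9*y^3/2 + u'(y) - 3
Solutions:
 u(y) = C1 + 9*y^4/8 + y^2/2 + 3*y + exp(-3*y/2)/6


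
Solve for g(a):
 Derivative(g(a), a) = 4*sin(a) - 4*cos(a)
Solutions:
 g(a) = C1 - 4*sqrt(2)*sin(a + pi/4)


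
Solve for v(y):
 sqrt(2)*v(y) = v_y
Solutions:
 v(y) = C1*exp(sqrt(2)*y)


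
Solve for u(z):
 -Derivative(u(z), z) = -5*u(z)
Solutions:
 u(z) = C1*exp(5*z)


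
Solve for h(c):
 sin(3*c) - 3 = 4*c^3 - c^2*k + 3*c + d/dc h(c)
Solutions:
 h(c) = C1 - c^4 + c^3*k/3 - 3*c^2/2 - 3*c - cos(3*c)/3


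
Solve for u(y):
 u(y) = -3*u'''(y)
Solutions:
 u(y) = C3*exp(-3^(2/3)*y/3) + (C1*sin(3^(1/6)*y/2) + C2*cos(3^(1/6)*y/2))*exp(3^(2/3)*y/6)


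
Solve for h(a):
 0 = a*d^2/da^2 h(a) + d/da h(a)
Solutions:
 h(a) = C1 + C2*log(a)


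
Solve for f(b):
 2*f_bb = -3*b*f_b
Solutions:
 f(b) = C1 + C2*erf(sqrt(3)*b/2)


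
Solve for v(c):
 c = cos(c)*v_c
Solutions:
 v(c) = C1 + Integral(c/cos(c), c)


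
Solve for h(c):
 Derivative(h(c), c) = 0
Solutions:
 h(c) = C1


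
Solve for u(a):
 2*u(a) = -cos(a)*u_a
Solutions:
 u(a) = C1*(sin(a) - 1)/(sin(a) + 1)


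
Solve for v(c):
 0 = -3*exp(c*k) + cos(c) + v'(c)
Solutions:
 v(c) = C1 - sin(c) + 3*exp(c*k)/k


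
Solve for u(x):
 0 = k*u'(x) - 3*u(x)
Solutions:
 u(x) = C1*exp(3*x/k)


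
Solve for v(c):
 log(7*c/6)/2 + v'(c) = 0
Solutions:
 v(c) = C1 - c*log(c)/2 - c*log(7)/2 + c/2 + c*log(6)/2


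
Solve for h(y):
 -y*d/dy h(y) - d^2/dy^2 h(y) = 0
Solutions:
 h(y) = C1 + C2*erf(sqrt(2)*y/2)


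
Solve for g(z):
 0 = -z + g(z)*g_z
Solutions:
 g(z) = -sqrt(C1 + z^2)
 g(z) = sqrt(C1 + z^2)


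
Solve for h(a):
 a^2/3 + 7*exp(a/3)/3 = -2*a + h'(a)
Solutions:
 h(a) = C1 + a^3/9 + a^2 + 7*exp(a/3)


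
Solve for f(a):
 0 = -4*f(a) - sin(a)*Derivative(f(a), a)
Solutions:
 f(a) = C1*(cos(a)^2 + 2*cos(a) + 1)/(cos(a)^2 - 2*cos(a) + 1)


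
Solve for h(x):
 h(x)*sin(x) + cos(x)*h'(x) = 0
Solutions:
 h(x) = C1*cos(x)


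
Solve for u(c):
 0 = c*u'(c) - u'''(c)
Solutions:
 u(c) = C1 + Integral(C2*airyai(c) + C3*airybi(c), c)


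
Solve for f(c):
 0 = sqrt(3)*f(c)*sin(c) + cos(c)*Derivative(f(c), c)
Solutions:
 f(c) = C1*cos(c)^(sqrt(3))


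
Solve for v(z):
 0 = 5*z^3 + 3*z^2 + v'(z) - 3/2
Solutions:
 v(z) = C1 - 5*z^4/4 - z^3 + 3*z/2


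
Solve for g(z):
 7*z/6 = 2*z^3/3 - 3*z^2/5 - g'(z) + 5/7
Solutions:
 g(z) = C1 + z^4/6 - z^3/5 - 7*z^2/12 + 5*z/7


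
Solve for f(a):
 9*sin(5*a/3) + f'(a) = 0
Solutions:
 f(a) = C1 + 27*cos(5*a/3)/5


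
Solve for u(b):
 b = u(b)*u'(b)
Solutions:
 u(b) = -sqrt(C1 + b^2)
 u(b) = sqrt(C1 + b^2)


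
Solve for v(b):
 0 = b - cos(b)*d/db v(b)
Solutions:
 v(b) = C1 + Integral(b/cos(b), b)


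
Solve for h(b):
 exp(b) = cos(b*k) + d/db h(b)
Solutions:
 h(b) = C1 + exp(b) - sin(b*k)/k


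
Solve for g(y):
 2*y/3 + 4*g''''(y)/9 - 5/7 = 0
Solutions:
 g(y) = C1 + C2*y + C3*y^2 + C4*y^3 - y^5/80 + 15*y^4/224


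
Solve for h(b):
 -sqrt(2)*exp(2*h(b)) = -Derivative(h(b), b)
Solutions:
 h(b) = log(-sqrt(-1/(C1 + sqrt(2)*b))) - log(2)/2
 h(b) = log(-1/(C1 + sqrt(2)*b))/2 - log(2)/2


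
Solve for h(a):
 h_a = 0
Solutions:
 h(a) = C1


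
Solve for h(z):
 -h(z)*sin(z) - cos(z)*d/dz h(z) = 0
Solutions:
 h(z) = C1*cos(z)


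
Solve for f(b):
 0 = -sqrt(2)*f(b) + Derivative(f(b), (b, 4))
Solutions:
 f(b) = C1*exp(-2^(1/8)*b) + C2*exp(2^(1/8)*b) + C3*sin(2^(1/8)*b) + C4*cos(2^(1/8)*b)


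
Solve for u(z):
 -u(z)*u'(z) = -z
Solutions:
 u(z) = -sqrt(C1 + z^2)
 u(z) = sqrt(C1 + z^2)


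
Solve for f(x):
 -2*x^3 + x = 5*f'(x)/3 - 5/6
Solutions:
 f(x) = C1 - 3*x^4/10 + 3*x^2/10 + x/2


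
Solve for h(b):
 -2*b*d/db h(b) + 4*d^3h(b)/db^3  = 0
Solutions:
 h(b) = C1 + Integral(C2*airyai(2^(2/3)*b/2) + C3*airybi(2^(2/3)*b/2), b)


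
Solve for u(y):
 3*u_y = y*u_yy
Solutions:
 u(y) = C1 + C2*y^4


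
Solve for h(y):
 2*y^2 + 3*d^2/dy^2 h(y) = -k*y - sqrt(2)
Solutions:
 h(y) = C1 + C2*y - k*y^3/18 - y^4/18 - sqrt(2)*y^2/6


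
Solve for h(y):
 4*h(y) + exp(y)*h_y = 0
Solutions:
 h(y) = C1*exp(4*exp(-y))


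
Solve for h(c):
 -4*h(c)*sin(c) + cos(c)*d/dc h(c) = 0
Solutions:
 h(c) = C1/cos(c)^4


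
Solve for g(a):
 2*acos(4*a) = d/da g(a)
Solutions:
 g(a) = C1 + 2*a*acos(4*a) - sqrt(1 - 16*a^2)/2


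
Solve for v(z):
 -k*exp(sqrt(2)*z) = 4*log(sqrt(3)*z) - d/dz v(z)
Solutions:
 v(z) = C1 + sqrt(2)*k*exp(sqrt(2)*z)/2 + 4*z*log(z) + 2*z*(-2 + log(3))


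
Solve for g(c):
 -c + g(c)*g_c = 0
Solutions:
 g(c) = -sqrt(C1 + c^2)
 g(c) = sqrt(C1 + c^2)


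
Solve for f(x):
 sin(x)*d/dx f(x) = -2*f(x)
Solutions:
 f(x) = C1*(cos(x) + 1)/(cos(x) - 1)


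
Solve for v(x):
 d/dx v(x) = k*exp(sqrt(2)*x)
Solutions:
 v(x) = C1 + sqrt(2)*k*exp(sqrt(2)*x)/2


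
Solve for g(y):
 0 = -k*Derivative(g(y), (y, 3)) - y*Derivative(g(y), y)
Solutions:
 g(y) = C1 + Integral(C2*airyai(y*(-1/k)^(1/3)) + C3*airybi(y*(-1/k)^(1/3)), y)


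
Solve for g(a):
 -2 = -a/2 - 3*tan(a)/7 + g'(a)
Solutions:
 g(a) = C1 + a^2/4 - 2*a - 3*log(cos(a))/7


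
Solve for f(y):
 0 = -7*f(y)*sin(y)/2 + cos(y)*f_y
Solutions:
 f(y) = C1/cos(y)^(7/2)


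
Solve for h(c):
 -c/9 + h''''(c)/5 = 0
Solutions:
 h(c) = C1 + C2*c + C3*c^2 + C4*c^3 + c^5/216


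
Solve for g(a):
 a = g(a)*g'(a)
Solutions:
 g(a) = -sqrt(C1 + a^2)
 g(a) = sqrt(C1 + a^2)


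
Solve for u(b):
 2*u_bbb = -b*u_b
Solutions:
 u(b) = C1 + Integral(C2*airyai(-2^(2/3)*b/2) + C3*airybi(-2^(2/3)*b/2), b)


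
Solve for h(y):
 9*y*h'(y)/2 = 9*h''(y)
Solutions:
 h(y) = C1 + C2*erfi(y/2)


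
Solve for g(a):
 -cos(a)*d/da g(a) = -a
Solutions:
 g(a) = C1 + Integral(a/cos(a), a)


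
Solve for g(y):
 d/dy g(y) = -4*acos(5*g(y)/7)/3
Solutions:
 Integral(1/acos(5*_y/7), (_y, g(y))) = C1 - 4*y/3


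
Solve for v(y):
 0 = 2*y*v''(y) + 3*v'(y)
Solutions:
 v(y) = C1 + C2/sqrt(y)


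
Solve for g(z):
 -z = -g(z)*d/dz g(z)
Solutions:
 g(z) = -sqrt(C1 + z^2)
 g(z) = sqrt(C1 + z^2)


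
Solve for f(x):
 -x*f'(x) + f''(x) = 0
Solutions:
 f(x) = C1 + C2*erfi(sqrt(2)*x/2)


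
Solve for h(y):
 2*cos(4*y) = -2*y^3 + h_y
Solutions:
 h(y) = C1 + y^4/2 + sin(4*y)/2


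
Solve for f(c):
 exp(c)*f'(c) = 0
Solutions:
 f(c) = C1


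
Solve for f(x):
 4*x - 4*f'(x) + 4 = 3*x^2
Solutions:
 f(x) = C1 - x^3/4 + x^2/2 + x


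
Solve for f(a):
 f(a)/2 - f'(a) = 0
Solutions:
 f(a) = C1*exp(a/2)


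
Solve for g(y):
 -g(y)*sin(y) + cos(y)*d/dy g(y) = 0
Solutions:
 g(y) = C1/cos(y)


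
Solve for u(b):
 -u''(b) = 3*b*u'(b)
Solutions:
 u(b) = C1 + C2*erf(sqrt(6)*b/2)


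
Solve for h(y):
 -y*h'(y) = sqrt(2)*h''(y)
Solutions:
 h(y) = C1 + C2*erf(2^(1/4)*y/2)


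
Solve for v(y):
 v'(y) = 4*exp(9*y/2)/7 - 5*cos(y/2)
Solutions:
 v(y) = C1 + 8*exp(9*y/2)/63 - 10*sin(y/2)


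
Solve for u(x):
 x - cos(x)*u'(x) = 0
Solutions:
 u(x) = C1 + Integral(x/cos(x), x)


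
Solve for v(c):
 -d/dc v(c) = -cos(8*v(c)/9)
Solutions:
 -c - 9*log(sin(8*v(c)/9) - 1)/16 + 9*log(sin(8*v(c)/9) + 1)/16 = C1


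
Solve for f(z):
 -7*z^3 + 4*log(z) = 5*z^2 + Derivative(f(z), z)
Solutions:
 f(z) = C1 - 7*z^4/4 - 5*z^3/3 + 4*z*log(z) - 4*z


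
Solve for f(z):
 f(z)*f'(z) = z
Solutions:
 f(z) = -sqrt(C1 + z^2)
 f(z) = sqrt(C1 + z^2)


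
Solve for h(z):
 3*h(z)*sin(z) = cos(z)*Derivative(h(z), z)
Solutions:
 h(z) = C1/cos(z)^3


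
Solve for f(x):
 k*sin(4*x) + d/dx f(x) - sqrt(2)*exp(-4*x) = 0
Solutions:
 f(x) = C1 + k*cos(4*x)/4 - sqrt(2)*exp(-4*x)/4


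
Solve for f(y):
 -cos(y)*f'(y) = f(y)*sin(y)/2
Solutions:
 f(y) = C1*sqrt(cos(y))


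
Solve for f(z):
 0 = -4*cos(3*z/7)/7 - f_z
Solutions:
 f(z) = C1 - 4*sin(3*z/7)/3


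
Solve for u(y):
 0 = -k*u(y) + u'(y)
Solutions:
 u(y) = C1*exp(k*y)


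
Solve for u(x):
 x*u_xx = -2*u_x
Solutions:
 u(x) = C1 + C2/x


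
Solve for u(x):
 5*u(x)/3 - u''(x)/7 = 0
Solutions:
 u(x) = C1*exp(-sqrt(105)*x/3) + C2*exp(sqrt(105)*x/3)


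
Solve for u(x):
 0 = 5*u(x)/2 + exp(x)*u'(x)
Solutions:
 u(x) = C1*exp(5*exp(-x)/2)


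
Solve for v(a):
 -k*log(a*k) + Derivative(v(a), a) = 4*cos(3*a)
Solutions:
 v(a) = C1 + a*k*(log(a*k) - 1) + 4*sin(3*a)/3


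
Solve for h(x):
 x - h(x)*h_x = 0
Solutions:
 h(x) = -sqrt(C1 + x^2)
 h(x) = sqrt(C1 + x^2)


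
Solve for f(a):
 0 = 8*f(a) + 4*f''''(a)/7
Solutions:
 f(a) = (C1*sin(2^(3/4)*7^(1/4)*a/2) + C2*cos(2^(3/4)*7^(1/4)*a/2))*exp(-2^(3/4)*7^(1/4)*a/2) + (C3*sin(2^(3/4)*7^(1/4)*a/2) + C4*cos(2^(3/4)*7^(1/4)*a/2))*exp(2^(3/4)*7^(1/4)*a/2)


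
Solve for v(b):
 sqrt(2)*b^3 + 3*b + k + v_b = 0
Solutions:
 v(b) = C1 - sqrt(2)*b^4/4 - 3*b^2/2 - b*k


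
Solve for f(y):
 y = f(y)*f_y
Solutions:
 f(y) = -sqrt(C1 + y^2)
 f(y) = sqrt(C1 + y^2)


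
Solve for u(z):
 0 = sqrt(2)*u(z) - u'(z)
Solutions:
 u(z) = C1*exp(sqrt(2)*z)


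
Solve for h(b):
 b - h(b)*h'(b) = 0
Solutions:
 h(b) = -sqrt(C1 + b^2)
 h(b) = sqrt(C1 + b^2)


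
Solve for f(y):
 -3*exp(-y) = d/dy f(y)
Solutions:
 f(y) = C1 + 3*exp(-y)


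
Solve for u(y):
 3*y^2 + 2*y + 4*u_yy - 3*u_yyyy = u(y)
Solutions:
 u(y) = C1*exp(-y) + C2*exp(y) + C3*exp(-sqrt(3)*y/3) + C4*exp(sqrt(3)*y/3) + 3*y^2 + 2*y + 24


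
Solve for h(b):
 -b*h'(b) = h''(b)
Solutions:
 h(b) = C1 + C2*erf(sqrt(2)*b/2)


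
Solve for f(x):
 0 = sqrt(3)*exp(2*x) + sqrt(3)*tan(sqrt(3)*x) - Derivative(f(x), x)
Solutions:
 f(x) = C1 + sqrt(3)*exp(2*x)/2 - log(cos(sqrt(3)*x))


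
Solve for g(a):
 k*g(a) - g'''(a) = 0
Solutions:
 g(a) = C1*exp(a*k^(1/3)) + C2*exp(a*k^(1/3)*(-1 + sqrt(3)*I)/2) + C3*exp(-a*k^(1/3)*(1 + sqrt(3)*I)/2)


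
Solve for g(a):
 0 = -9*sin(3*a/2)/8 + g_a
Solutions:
 g(a) = C1 - 3*cos(3*a/2)/4


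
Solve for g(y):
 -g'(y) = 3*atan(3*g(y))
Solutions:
 Integral(1/atan(3*_y), (_y, g(y))) = C1 - 3*y


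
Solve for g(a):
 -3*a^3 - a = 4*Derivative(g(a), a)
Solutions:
 g(a) = C1 - 3*a^4/16 - a^2/8


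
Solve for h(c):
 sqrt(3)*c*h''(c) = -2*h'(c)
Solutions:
 h(c) = C1 + C2*c^(1 - 2*sqrt(3)/3)


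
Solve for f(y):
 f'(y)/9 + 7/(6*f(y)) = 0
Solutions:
 f(y) = -sqrt(C1 - 21*y)
 f(y) = sqrt(C1 - 21*y)


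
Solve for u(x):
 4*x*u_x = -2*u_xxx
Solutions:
 u(x) = C1 + Integral(C2*airyai(-2^(1/3)*x) + C3*airybi(-2^(1/3)*x), x)


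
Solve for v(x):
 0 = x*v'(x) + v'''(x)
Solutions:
 v(x) = C1 + Integral(C2*airyai(-x) + C3*airybi(-x), x)


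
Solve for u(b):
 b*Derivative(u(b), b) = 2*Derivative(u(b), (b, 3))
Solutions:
 u(b) = C1 + Integral(C2*airyai(2^(2/3)*b/2) + C3*airybi(2^(2/3)*b/2), b)


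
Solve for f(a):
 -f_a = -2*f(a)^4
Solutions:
 f(a) = (-1/(C1 + 6*a))^(1/3)
 f(a) = (-1/(C1 + 2*a))^(1/3)*(-3^(2/3) - 3*3^(1/6)*I)/6
 f(a) = (-1/(C1 + 2*a))^(1/3)*(-3^(2/3) + 3*3^(1/6)*I)/6
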